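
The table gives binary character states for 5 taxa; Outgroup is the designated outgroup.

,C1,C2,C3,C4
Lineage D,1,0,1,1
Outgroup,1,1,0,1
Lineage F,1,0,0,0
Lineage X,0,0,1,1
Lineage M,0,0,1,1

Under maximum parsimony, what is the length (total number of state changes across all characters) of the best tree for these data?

4

Character polarity is set by the outgroup: the derived state is whichever differs from the outgroup's state, so for C1, C2, C4 the derived state is '0', and for the remaining characters it is '1'.
Only Lineage M and Lineage X show the derived state '0' for C1, supporting them as a clade.
C2 (derived state '0') is shared by all ingroup taxa — unites the whole ingroup.
C3 (derived state '1') is shared by Lineage D, Lineage M, and Lineage X — a synapomorphy uniting that clade.
C4 (derived state '0') is unique to Lineage F (autapomorphy; uninformative for grouping).
Most parsimonious ingroup topology: (((Lineage X,Lineage M),Lineage D),Lineage F).
Changes per character on this tree: C1: 1; C2: 1; C3: 1; C4: 1.
Total = 4.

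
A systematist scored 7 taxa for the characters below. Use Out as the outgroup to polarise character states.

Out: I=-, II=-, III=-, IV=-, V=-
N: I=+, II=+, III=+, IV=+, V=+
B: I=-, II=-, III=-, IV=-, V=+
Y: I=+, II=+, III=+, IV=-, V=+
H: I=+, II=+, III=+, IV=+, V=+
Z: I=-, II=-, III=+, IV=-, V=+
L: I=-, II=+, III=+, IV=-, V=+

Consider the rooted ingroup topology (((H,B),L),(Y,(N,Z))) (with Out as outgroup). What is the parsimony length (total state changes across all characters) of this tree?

11

Map each character onto (((H,B),L),(Y,(N,Z))) (rooted by Out) and count the minimum state changes it requires (Fitch parsimony):
I: 3; II: 3; III: 2; IV: 2; V: 1.
Total tree length = 11.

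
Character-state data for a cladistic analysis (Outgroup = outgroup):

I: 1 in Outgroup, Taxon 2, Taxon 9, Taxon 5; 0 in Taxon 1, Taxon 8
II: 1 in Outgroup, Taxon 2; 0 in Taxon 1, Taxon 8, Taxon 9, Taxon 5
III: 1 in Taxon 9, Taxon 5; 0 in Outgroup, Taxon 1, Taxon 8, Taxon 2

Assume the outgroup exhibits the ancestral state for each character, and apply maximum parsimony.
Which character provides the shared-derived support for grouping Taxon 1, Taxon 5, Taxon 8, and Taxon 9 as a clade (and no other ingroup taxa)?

Character polarity is set by the outgroup: the derived state is whichever differs from the outgroup's state, so for I, II the derived state is '0', and for the remaining characters it is '1'.
I (derived state '0') is shared by Taxon 1 and Taxon 8 — a synapomorphy uniting that clade.
Only Taxon 1, Taxon 5, Taxon 8, and Taxon 9 show the derived state '0' for II, supporting them as a clade.
Only Taxon 5 and Taxon 9 show the derived state '1' for III, supporting them as a clade.
Most parsimonious ingroup topology: (((Taxon 1,Taxon 8),(Taxon 9,Taxon 5)),Taxon 2).
The clade {Taxon 1, Taxon 5, Taxon 8, Taxon 9} is supported by II: its derived state '0' occurs in exactly those taxa and in no other taxon (including the outgroup).

II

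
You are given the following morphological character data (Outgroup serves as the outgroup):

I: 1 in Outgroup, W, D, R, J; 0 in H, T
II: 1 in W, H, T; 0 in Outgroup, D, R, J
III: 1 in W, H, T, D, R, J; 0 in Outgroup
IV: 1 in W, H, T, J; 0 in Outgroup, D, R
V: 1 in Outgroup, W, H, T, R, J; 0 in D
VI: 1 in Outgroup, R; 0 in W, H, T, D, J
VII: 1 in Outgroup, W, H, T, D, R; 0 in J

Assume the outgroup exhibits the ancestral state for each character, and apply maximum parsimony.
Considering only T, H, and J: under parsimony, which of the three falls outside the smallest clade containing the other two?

J

Character polarity is set by the outgroup: the derived state is whichever differs from the outgroup's state, so for I, V, VI, VII the derived state is '0', and for the remaining characters it is '1'.
Only H and T show the derived state '0' for I, supporting them as a clade.
Only H, T, and W show the derived state '1' for II, supporting them as a clade.
III (derived state '1') is shared by all ingroup taxa — unites the whole ingroup.
Only H, J, T, and W show the derived state '1' for IV, supporting them as a clade.
V (derived state '0') is unique to D (autapomorphy; uninformative for grouping).
VI (derived state '0') is shared by D, H, J, T, and W — a synapomorphy uniting that clade.
VII: derived state '0' in J only — an autapomorphy, so it tells us nothing about relationships among taxa.
Most parsimonious ingroup topology: ((((W,(H,T)),J),D),R).
T and H share a more recent common ancestor with each other than either does with J, so J is the least closely related of the three.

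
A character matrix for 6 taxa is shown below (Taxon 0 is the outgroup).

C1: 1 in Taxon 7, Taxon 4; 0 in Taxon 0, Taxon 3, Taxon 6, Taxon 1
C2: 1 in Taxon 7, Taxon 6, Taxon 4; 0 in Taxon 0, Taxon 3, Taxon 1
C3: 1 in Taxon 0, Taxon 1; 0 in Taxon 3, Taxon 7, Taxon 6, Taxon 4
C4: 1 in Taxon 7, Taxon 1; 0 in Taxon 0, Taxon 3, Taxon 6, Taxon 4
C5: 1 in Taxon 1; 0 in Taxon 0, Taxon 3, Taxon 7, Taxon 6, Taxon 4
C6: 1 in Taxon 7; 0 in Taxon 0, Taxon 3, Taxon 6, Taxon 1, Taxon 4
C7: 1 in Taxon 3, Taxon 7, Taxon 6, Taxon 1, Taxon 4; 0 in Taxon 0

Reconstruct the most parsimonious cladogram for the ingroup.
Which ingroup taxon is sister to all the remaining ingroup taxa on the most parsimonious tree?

Character polarity is set by the outgroup: the derived state is whichever differs from the outgroup's state, so for C3 the derived state is '0', and for the remaining characters it is '1'.
C1 (derived state '1') is shared by Taxon 4 and Taxon 7 — a synapomorphy uniting that clade.
C2: derived state '1' in Taxon 4, Taxon 6, and Taxon 7 only — synapomorphy for {Taxon 4, Taxon 6, Taxon 7}.
C3 (derived state '0') is shared by Taxon 3, Taxon 4, Taxon 6, and Taxon 7 — a synapomorphy uniting that clade.
C4 groups Taxon 1 and Taxon 7, which is incompatible with the clades supported by the remaining characters; treating it as convergent (homoplasy) costs fewer steps than any alternative tree.
C5: derived state '1' in Taxon 1 only — an autapomorphy, so it tells us nothing about relationships among taxa.
C6 (derived state '1') is unique to Taxon 7 (autapomorphy; uninformative for grouping).
C7 (derived state '1') is shared by all ingroup taxa — unites the whole ingroup.
Most parsimonious ingroup topology: ((Taxon 3,((Taxon 7,Taxon 4),Taxon 6)),Taxon 1).
Taxon 1 is sister to the clade containing all other ingroup taxa, so it is the earliest-diverging (most basal) ingroup lineage.

Taxon 1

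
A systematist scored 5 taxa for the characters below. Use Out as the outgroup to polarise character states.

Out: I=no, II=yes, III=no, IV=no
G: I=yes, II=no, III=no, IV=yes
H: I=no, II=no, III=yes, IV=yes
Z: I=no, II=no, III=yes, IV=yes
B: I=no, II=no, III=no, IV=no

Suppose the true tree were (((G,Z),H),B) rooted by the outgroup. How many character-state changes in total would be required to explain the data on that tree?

5

Map each character onto (((G,Z),H),B) (rooted by Out) and count the minimum state changes it requires (Fitch parsimony):
I: 1; II: 1; III: 2; IV: 1.
Total tree length = 5.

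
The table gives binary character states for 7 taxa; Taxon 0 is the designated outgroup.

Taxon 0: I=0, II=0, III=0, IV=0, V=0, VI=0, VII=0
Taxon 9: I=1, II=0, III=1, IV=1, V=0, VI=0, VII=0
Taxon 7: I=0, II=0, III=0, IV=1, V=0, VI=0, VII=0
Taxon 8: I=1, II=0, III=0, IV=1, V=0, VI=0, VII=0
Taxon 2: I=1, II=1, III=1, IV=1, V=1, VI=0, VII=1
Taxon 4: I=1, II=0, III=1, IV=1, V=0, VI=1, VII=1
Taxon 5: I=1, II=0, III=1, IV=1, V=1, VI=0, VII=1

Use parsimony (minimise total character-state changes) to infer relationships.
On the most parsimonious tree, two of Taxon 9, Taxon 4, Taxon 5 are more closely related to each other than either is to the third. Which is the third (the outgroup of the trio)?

Taxon 9

The outgroup has state '0' for every character, so '1' is the derived state throughout.
Only Taxon 2, Taxon 4, Taxon 5, Taxon 8, and Taxon 9 show the derived state '1' for I, supporting them as a clade.
II (derived state '1') is unique to Taxon 2 (autapomorphy; uninformative for grouping).
III: derived state '1' in Taxon 2, Taxon 4, Taxon 5, and Taxon 9 only — synapomorphy for {Taxon 2, Taxon 4, Taxon 5, Taxon 9}.
IV (derived state '1') is shared by all ingroup taxa — unites the whole ingroup.
V: derived state '1' in Taxon 2 and Taxon 5 only — synapomorphy for {Taxon 2, Taxon 5}.
VI: derived state '1' in Taxon 4 only — an autapomorphy, so it tells us nothing about relationships among taxa.
VII (derived state '1') is shared by Taxon 2, Taxon 4, and Taxon 5 — a synapomorphy uniting that clade.
Most parsimonious ingroup topology: (((Taxon 9,((Taxon 2,Taxon 5),Taxon 4)),Taxon 8),Taxon 7).
Taxon 4 and Taxon 5 share a more recent common ancestor with each other than either does with Taxon 9, so Taxon 9 is the least closely related of the three.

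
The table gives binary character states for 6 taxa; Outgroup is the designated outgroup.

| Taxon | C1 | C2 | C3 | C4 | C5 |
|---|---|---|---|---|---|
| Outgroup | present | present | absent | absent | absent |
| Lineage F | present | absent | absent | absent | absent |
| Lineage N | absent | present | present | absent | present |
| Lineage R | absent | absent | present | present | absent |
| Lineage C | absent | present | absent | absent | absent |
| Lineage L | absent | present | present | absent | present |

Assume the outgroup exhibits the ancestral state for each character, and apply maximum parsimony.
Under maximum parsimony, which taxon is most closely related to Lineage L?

Character polarity is set by the outgroup: the derived state is whichever differs from the outgroup's state, so for C1, C2 the derived state is 'absent', and for the remaining characters it is 'present'.
C1 (derived state 'absent') is shared by Lineage C, Lineage L, Lineage N, and Lineage R — a synapomorphy uniting that clade.
C2 groups Lineage F and Lineage R, which is incompatible with the clades supported by the remaining characters; treating it as convergent (homoplasy) costs fewer steps than any alternative tree.
C3 (derived state 'present') is shared by Lineage L, Lineage N, and Lineage R — a synapomorphy uniting that clade.
C4: derived state 'present' in Lineage R only — an autapomorphy, so it tells us nothing about relationships among taxa.
C5: derived state 'present' in Lineage L and Lineage N only — synapomorphy for {Lineage L, Lineage N}.
Most parsimonious ingroup topology: (Lineage F,(((Lineage N,Lineage L),Lineage R),Lineage C)).
Lineage L and Lineage N form a cherry on this tree, so they are sister taxa.

Lineage N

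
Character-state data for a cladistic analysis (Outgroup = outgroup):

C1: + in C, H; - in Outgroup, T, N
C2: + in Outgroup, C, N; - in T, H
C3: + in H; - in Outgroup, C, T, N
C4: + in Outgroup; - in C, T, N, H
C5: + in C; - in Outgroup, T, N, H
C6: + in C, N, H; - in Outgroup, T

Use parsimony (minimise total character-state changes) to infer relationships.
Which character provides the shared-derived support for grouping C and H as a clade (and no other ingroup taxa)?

Character polarity is set by the outgroup: the derived state is whichever differs from the outgroup's state, so for C2, C4 the derived state is '-', and for the remaining characters it is '+'.
Only C and H show the derived state '+' for C1, supporting them as a clade.
C2 groups H and T, which is incompatible with the clades supported by the remaining characters; treating it as convergent (homoplasy) costs fewer steps than any alternative tree.
C3 (derived state '+') is unique to H (autapomorphy; uninformative for grouping).
All ingroup taxa share the derived state '-' for C4; it defines the ingroup but does not resolve relationships within it.
C5: derived state '+' in C only — an autapomorphy, so it tells us nothing about relationships among taxa.
Only C, H, and N show the derived state '+' for C6, supporting them as a clade.
Most parsimonious ingroup topology: (((C,H),N),T).
The clade {C, H} is supported by C1: its derived state '+' occurs in exactly those taxa and in no other taxon (including the outgroup).

C1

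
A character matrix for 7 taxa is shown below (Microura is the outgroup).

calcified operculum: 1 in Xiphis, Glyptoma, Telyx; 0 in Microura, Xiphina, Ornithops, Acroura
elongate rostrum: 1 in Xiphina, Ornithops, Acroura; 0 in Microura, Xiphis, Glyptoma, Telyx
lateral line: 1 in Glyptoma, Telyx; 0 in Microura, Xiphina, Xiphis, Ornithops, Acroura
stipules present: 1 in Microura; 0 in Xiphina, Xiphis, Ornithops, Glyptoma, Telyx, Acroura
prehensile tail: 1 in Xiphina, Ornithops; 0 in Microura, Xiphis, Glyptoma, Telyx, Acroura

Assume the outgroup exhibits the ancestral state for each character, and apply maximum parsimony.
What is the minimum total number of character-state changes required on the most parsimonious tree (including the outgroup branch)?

Character polarity is set by the outgroup: the derived state is whichever differs from the outgroup's state, so for stipules present the derived state is '0', and for the remaining characters it is '1'.
calcified operculum (derived state '1') is shared by Glyptoma, Telyx, and Xiphis — a synapomorphy uniting that clade.
elongate rostrum (derived state '1') is shared by Acroura, Ornithops, and Xiphina — a synapomorphy uniting that clade.
lateral line (derived state '1') is shared by Glyptoma and Telyx — a synapomorphy uniting that clade.
stipules present (derived state '0') is shared by all ingroup taxa — unites the whole ingroup.
prehensile tail: derived state '1' in Ornithops and Xiphina only — synapomorphy for {Ornithops, Xiphina}.
Most parsimonious ingroup topology: (((Xiphina,Ornithops),Acroura),(Xiphis,(Glyptoma,Telyx))).
Changes per character on this tree: calcified operculum: 1; elongate rostrum: 1; lateral line: 1; stipules present: 1; prehensile tail: 1.
Total = 5.

5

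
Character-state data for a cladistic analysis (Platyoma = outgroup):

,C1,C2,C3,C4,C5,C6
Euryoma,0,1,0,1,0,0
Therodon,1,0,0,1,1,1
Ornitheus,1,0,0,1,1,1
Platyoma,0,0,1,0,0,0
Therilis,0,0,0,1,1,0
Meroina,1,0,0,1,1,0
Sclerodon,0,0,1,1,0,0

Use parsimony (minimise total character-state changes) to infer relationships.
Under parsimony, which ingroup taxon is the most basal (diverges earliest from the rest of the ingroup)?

Character polarity is set by the outgroup: the derived state is whichever differs from the outgroup's state, so for C3 the derived state is '0', and for the remaining characters it is '1'.
C1: derived state '1' in Meroina, Ornitheus, and Therodon only — synapomorphy for {Meroina, Ornitheus, Therodon}.
C2: derived state '1' in Euryoma only — an autapomorphy, so it tells us nothing about relationships among taxa.
Only Euryoma, Meroina, Ornitheus, Therilis, and Therodon show the derived state '0' for C3, supporting them as a clade.
All ingroup taxa share the derived state '1' for C4; it defines the ingroup but does not resolve relationships within it.
C5: derived state '1' in Meroina, Ornitheus, Therilis, and Therodon only — synapomorphy for {Meroina, Ornitheus, Therilis, Therodon}.
C6 (derived state '1') is shared by Ornitheus and Therodon — a synapomorphy uniting that clade.
Most parsimonious ingroup topology: (((((Ornitheus,Therodon),Meroina),Therilis),Euryoma),Sclerodon).
Sclerodon is sister to the clade containing all other ingroup taxa, so it is the earliest-diverging (most basal) ingroup lineage.

Sclerodon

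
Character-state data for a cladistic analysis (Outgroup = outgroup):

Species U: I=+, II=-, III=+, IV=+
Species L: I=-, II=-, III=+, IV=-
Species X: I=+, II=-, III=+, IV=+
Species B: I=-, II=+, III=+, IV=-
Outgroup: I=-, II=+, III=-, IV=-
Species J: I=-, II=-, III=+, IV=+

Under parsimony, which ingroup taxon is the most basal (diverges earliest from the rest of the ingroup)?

Species B

Character polarity is set by the outgroup: the derived state is whichever differs from the outgroup's state, so for II the derived state is '-', and for the remaining characters it is '+'.
I: derived state '+' in Species U and Species X only — synapomorphy for {Species U, Species X}.
Only Species J, Species L, Species U, and Species X show the derived state '-' for II, supporting them as a clade.
III (derived state '+') is shared by all ingroup taxa — unites the whole ingroup.
IV (derived state '+') is shared by Species J, Species U, and Species X — a synapomorphy uniting that clade.
Most parsimonious ingroup topology: ((((Species U,Species X),Species J),Species L),Species B).
Species B is sister to the clade containing all other ingroup taxa, so it is the earliest-diverging (most basal) ingroup lineage.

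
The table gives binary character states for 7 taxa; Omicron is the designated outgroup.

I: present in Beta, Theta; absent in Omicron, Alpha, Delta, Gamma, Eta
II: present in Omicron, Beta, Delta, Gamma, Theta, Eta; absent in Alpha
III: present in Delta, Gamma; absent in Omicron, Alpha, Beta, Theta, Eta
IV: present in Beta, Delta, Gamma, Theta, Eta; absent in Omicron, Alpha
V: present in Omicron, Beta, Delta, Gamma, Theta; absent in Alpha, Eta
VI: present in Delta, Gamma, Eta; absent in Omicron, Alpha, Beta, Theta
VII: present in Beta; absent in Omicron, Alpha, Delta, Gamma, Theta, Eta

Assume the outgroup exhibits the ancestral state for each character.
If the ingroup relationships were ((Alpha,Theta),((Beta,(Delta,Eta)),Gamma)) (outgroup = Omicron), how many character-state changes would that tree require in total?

12

Map each character onto ((Alpha,Theta),((Beta,(Delta,Eta)),Gamma)) (rooted by Omicron) and count the minimum state changes it requires (Fitch parsimony):
I: 2; II: 1; III: 2; IV: 2; V: 2; VI: 2; VII: 1.
Total tree length = 12.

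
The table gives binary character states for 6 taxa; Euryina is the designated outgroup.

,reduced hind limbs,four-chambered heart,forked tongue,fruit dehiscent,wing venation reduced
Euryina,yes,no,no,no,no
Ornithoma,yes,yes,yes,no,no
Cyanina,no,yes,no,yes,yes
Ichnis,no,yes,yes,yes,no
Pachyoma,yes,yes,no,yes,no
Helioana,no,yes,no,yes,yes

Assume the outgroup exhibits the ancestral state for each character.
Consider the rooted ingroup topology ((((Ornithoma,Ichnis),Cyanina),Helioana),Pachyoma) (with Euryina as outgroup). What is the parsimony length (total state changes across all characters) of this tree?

8

Map each character onto ((((Ornithoma,Ichnis),Cyanina),Helioana),Pachyoma) (rooted by Euryina) and count the minimum state changes it requires (Fitch parsimony):
reduced hind limbs: 2; four-chambered heart: 1; forked tongue: 1; fruit dehiscent: 2; wing venation reduced: 2.
Total tree length = 8.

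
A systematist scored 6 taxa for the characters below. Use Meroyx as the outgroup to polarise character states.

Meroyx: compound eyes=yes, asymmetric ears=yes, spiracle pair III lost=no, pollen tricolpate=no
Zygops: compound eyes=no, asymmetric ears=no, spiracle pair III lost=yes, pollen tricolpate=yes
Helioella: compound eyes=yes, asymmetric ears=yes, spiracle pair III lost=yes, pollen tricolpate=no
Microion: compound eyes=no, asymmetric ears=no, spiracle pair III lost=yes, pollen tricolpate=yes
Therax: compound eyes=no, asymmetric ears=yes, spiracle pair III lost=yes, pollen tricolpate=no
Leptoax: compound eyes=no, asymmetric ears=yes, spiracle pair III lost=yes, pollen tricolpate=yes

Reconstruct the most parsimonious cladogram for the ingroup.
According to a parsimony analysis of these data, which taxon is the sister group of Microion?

Zygops

Character polarity is set by the outgroup: the derived state is whichever differs from the outgroup's state, so for compound eyes, asymmetric ears the derived state is 'no', and for the remaining characters it is 'yes'.
compound eyes: derived state 'no' in Leptoax, Microion, Therax, and Zygops only — synapomorphy for {Leptoax, Microion, Therax, Zygops}.
Only Microion and Zygops show the derived state 'no' for asymmetric ears, supporting them as a clade.
All ingroup taxa share the derived state 'yes' for spiracle pair III lost; it defines the ingroup but does not resolve relationships within it.
Only Leptoax, Microion, and Zygops show the derived state 'yes' for pollen tricolpate, supporting them as a clade.
Most parsimonious ingroup topology: ((((Zygops,Microion),Leptoax),Therax),Helioella).
Microion and Zygops form a cherry on this tree, so they are sister taxa.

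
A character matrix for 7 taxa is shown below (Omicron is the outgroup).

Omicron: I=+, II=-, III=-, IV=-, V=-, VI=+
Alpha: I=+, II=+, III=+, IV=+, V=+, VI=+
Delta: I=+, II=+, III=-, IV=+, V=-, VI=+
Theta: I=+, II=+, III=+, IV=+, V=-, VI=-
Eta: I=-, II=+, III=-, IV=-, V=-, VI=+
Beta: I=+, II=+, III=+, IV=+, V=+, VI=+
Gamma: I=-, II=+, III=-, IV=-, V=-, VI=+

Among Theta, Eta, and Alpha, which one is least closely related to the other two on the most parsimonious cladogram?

Eta

Character polarity is set by the outgroup: the derived state is whichever differs from the outgroup's state, so for I, VI the derived state is '-', and for the remaining characters it is '+'.
I: derived state '-' in Eta and Gamma only — synapomorphy for {Eta, Gamma}.
II (derived state '+') is shared by all ingroup taxa — unites the whole ingroup.
Only Alpha, Beta, and Theta show the derived state '+' for III, supporting them as a clade.
IV: derived state '+' in Alpha, Beta, Delta, and Theta only — synapomorphy for {Alpha, Beta, Delta, Theta}.
V: derived state '+' in Alpha and Beta only — synapomorphy for {Alpha, Beta}.
VI (derived state '-') is unique to Theta (autapomorphy; uninformative for grouping).
Most parsimonious ingroup topology: ((((Alpha,Beta),Theta),Delta),(Eta,Gamma)).
Theta and Alpha share a more recent common ancestor with each other than either does with Eta, so Eta is the least closely related of the three.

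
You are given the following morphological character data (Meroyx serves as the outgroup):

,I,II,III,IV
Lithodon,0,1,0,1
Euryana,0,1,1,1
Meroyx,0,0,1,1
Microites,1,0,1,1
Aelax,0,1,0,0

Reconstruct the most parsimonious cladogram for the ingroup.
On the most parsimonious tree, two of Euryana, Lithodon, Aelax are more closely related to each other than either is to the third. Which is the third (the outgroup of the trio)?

Euryana

Character polarity is set by the outgroup: the derived state is whichever differs from the outgroup's state, so for III, IV the derived state is '0', and for the remaining characters it is '1'.
I: derived state '1' in Microites only — an autapomorphy, so it tells us nothing about relationships among taxa.
Only Aelax, Euryana, and Lithodon show the derived state '1' for II, supporting them as a clade.
Only Aelax and Lithodon show the derived state '0' for III, supporting them as a clade.
IV (derived state '0') is unique to Aelax (autapomorphy; uninformative for grouping).
Most parsimonious ingroup topology: (((Lithodon,Aelax),Euryana),Microites).
Lithodon and Aelax share a more recent common ancestor with each other than either does with Euryana, so Euryana is the least closely related of the three.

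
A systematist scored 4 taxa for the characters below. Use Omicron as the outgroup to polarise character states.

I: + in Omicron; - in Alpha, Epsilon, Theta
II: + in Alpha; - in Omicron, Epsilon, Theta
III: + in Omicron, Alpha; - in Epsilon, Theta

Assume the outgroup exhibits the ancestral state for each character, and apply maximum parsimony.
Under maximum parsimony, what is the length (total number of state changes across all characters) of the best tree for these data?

Character polarity is set by the outgroup: the derived state is whichever differs from the outgroup's state, so for I, III the derived state is '-', and for the remaining characters it is '+'.
All ingroup taxa share the derived state '-' for I; it defines the ingroup but does not resolve relationships within it.
II: derived state '+' in Alpha only — an autapomorphy, so it tells us nothing about relationships among taxa.
Only Epsilon and Theta show the derived state '-' for III, supporting them as a clade.
Most parsimonious ingroup topology: (Alpha,(Epsilon,Theta)).
Changes per character on this tree: I: 1; II: 1; III: 1.
Total = 3.

3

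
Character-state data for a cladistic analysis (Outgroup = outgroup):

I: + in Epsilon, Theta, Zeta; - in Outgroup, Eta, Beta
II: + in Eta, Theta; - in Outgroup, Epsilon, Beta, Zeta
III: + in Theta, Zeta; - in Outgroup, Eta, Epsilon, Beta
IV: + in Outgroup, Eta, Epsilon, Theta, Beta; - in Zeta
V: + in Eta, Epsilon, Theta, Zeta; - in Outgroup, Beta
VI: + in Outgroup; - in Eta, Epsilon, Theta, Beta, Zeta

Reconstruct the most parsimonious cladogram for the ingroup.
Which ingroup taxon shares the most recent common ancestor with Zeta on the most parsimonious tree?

Character polarity is set by the outgroup: the derived state is whichever differs from the outgroup's state, so for IV, VI the derived state is '-', and for the remaining characters it is '+'.
Only Epsilon, Theta, and Zeta show the derived state '+' for I, supporting them as a clade.
II (state '+') occurs in Eta and Theta but conflicts with the nesting implied by the other characters — most parsimoniously interpreted as homoplasy.
Only Theta and Zeta show the derived state '+' for III, supporting them as a clade.
IV: derived state '-' in Zeta only — an autapomorphy, so it tells us nothing about relationships among taxa.
Only Epsilon, Eta, Theta, and Zeta show the derived state '+' for V, supporting them as a clade.
VI (derived state '-') is shared by all ingroup taxa — unites the whole ingroup.
Most parsimonious ingroup topology: ((Eta,(Epsilon,(Theta,Zeta))),Beta).
Zeta and Theta form a cherry on this tree, so they are sister taxa.

Theta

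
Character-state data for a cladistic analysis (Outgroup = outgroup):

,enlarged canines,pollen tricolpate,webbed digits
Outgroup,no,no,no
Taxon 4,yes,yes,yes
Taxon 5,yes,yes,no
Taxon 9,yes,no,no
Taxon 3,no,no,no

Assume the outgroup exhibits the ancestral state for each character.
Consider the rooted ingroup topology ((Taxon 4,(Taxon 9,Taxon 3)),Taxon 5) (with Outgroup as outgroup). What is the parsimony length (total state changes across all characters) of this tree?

Map each character onto ((Taxon 4,(Taxon 9,Taxon 3)),Taxon 5) (rooted by Outgroup) and count the minimum state changes it requires (Fitch parsimony):
enlarged canines: 2; pollen tricolpate: 2; webbed digits: 1.
Total tree length = 5.

5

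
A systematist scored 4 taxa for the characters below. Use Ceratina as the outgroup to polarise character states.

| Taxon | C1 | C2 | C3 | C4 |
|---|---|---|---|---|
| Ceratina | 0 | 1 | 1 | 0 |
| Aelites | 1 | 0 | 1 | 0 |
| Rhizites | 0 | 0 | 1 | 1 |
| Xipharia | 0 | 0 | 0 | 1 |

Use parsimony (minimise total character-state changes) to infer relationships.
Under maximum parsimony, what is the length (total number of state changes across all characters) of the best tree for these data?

4

Character polarity is set by the outgroup: the derived state is whichever differs from the outgroup's state, so for C2, C3 the derived state is '0', and for the remaining characters it is '1'.
C1 (derived state '1') is unique to Aelites (autapomorphy; uninformative for grouping).
All ingroup taxa share the derived state '0' for C2; it defines the ingroup but does not resolve relationships within it.
C3 (derived state '0') is unique to Xipharia (autapomorphy; uninformative for grouping).
Only Rhizites and Xipharia show the derived state '1' for C4, supporting them as a clade.
Most parsimonious ingroup topology: (Aelites,(Rhizites,Xipharia)).
Changes per character on this tree: C1: 1; C2: 1; C3: 1; C4: 1.
Total = 4.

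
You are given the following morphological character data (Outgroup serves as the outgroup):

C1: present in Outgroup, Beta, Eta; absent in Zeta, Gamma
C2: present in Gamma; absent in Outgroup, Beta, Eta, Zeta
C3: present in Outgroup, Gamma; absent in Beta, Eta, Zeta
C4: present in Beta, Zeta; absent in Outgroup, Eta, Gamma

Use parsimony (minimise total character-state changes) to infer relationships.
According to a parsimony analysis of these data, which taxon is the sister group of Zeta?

Character polarity is set by the outgroup: the derived state is whichever differs from the outgroup's state, so for C1, C3 the derived state is 'absent', and for the remaining characters it is 'present'.
C1 groups Gamma and Zeta, which is incompatible with the clades supported by the remaining characters; treating it as convergent (homoplasy) costs fewer steps than any alternative tree.
C2: derived state 'present' in Gamma only — an autapomorphy, so it tells us nothing about relationships among taxa.
Only Beta, Eta, and Zeta show the derived state 'absent' for C3, supporting them as a clade.
C4: derived state 'present' in Beta and Zeta only — synapomorphy for {Beta, Zeta}.
Most parsimonious ingroup topology: (((Beta,Zeta),Eta),Gamma).
Zeta and Beta form a cherry on this tree, so they are sister taxa.

Beta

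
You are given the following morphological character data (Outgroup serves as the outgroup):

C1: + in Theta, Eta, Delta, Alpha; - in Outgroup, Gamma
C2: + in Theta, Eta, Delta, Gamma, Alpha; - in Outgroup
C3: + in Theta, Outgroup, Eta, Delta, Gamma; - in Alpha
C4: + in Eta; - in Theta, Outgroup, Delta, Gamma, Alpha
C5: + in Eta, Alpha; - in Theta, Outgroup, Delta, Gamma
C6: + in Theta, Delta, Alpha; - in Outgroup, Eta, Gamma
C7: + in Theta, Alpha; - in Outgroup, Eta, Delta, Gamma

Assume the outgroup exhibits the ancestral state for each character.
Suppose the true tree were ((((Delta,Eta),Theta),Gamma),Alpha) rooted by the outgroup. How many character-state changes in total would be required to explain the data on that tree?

12

Map each character onto ((((Delta,Eta),Theta),Gamma),Alpha) (rooted by Outgroup) and count the minimum state changes it requires (Fitch parsimony):
C1: 2; C2: 1; C3: 1; C4: 1; C5: 2; C6: 3; C7: 2.
Total tree length = 12.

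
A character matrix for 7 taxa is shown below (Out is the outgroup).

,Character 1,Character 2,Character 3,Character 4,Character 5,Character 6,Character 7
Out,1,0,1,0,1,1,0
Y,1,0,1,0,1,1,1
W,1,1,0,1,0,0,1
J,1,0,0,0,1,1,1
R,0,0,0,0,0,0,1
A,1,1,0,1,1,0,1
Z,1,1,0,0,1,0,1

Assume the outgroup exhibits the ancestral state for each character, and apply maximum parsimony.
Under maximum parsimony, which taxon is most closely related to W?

Character polarity is set by the outgroup: the derived state is whichever differs from the outgroup's state, so for Character 1, Character 3, Character 5, Character 6 the derived state is '0', and for the remaining characters it is '1'.
Character 1: derived state '0' in R only — an autapomorphy, so it tells us nothing about relationships among taxa.
Only A, W, and Z show the derived state '1' for Character 2, supporting them as a clade.
Character 3 (derived state '0') is shared by A, J, R, W, and Z — a synapomorphy uniting that clade.
Character 4 (derived state '1') is shared by A and W — a synapomorphy uniting that clade.
Character 5 (state '0') occurs in R and W but conflicts with the nesting implied by the other characters — most parsimoniously interpreted as homoplasy.
Only A, R, W, and Z show the derived state '0' for Character 6, supporting them as a clade.
Character 7 (derived state '1') is shared by all ingroup taxa — unites the whole ingroup.
Most parsimonious ingroup topology: (Y,((((W,A),Z),R),J)).
W and A form a cherry on this tree, so they are sister taxa.

A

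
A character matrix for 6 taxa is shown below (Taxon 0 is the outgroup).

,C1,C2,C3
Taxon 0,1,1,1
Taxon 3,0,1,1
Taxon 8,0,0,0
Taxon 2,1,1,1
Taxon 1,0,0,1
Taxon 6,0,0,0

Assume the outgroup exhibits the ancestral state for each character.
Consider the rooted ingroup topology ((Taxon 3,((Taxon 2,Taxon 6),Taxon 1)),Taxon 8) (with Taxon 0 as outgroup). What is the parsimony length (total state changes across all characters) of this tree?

Map each character onto ((Taxon 3,((Taxon 2,Taxon 6),Taxon 1)),Taxon 8) (rooted by Taxon 0) and count the minimum state changes it requires (Fitch parsimony):
C1: 2; C2: 3; C3: 2.
Total tree length = 7.

7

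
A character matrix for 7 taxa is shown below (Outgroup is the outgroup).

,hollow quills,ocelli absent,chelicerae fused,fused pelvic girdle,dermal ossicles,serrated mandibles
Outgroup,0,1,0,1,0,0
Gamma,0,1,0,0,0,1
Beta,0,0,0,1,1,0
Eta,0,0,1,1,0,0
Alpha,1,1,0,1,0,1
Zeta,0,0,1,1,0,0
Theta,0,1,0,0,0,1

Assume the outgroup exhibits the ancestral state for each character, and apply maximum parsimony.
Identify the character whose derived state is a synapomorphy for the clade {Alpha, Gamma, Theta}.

Character polarity is set by the outgroup: the derived state is whichever differs from the outgroup's state, so for ocelli absent, fused pelvic girdle the derived state is '0', and for the remaining characters it is '1'.
hollow quills (derived state '1') is unique to Alpha (autapomorphy; uninformative for grouping).
Only Beta, Eta, and Zeta show the derived state '0' for ocelli absent, supporting them as a clade.
chelicerae fused (derived state '1') is shared by Eta and Zeta — a synapomorphy uniting that clade.
Only Gamma and Theta show the derived state '0' for fused pelvic girdle, supporting them as a clade.
dermal ossicles (derived state '1') is unique to Beta (autapomorphy; uninformative for grouping).
serrated mandibles (derived state '1') is shared by Alpha, Gamma, and Theta — a synapomorphy uniting that clade.
Most parsimonious ingroup topology: (((Gamma,Theta),Alpha),(Beta,(Eta,Zeta))).
The clade {Alpha, Gamma, Theta} is supported by serrated mandibles: its derived state '1' occurs in exactly those taxa and in no other taxon (including the outgroup).

serrated mandibles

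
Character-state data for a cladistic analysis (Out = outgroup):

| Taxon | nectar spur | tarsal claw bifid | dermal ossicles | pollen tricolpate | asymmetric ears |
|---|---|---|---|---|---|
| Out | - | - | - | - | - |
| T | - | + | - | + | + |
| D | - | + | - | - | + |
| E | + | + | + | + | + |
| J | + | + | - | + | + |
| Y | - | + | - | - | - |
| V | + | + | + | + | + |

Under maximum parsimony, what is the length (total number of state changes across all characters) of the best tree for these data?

The outgroup has state '-' for every character, so '+' is the derived state throughout.
nectar spur (derived state '+') is shared by E, J, and V — a synapomorphy uniting that clade.
All ingroup taxa share the derived state '+' for tarsal claw bifid; it defines the ingroup but does not resolve relationships within it.
dermal ossicles (derived state '+') is shared by E and V — a synapomorphy uniting that clade.
Only E, J, T, and V show the derived state '+' for pollen tricolpate, supporting them as a clade.
asymmetric ears: derived state '+' in D, E, J, T, and V only — synapomorphy for {D, E, J, T, V}.
Most parsimonious ingroup topology: (((T,((E,V),J)),D),Y).
Changes per character on this tree: nectar spur: 1; tarsal claw bifid: 1; dermal ossicles: 1; pollen tricolpate: 1; asymmetric ears: 1.
Total = 5.

5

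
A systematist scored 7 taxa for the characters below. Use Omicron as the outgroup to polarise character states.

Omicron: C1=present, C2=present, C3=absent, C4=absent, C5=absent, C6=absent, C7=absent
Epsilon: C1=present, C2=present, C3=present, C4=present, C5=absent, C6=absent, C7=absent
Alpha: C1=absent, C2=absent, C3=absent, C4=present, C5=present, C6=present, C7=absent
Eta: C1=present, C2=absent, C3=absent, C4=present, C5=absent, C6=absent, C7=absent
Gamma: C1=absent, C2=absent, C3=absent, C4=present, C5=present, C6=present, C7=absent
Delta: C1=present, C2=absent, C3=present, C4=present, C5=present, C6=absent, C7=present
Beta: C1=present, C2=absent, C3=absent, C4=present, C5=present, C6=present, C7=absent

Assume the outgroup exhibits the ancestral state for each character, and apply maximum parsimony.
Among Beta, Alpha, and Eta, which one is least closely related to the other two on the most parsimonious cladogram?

Eta

Character polarity is set by the outgroup: the derived state is whichever differs from the outgroup's state, so for C1, C2 the derived state is 'absent', and for the remaining characters it is 'present'.
C1 (derived state 'absent') is shared by Alpha and Gamma — a synapomorphy uniting that clade.
C2 (derived state 'absent') is shared by Alpha, Beta, Delta, Eta, and Gamma — a synapomorphy uniting that clade.
C3 groups Delta and Epsilon, which is incompatible with the clades supported by the remaining characters; treating it as convergent (homoplasy) costs fewer steps than any alternative tree.
C4 (derived state 'present') is shared by all ingroup taxa — unites the whole ingroup.
C5 (derived state 'present') is shared by Alpha, Beta, Delta, and Gamma — a synapomorphy uniting that clade.
Only Alpha, Beta, and Gamma show the derived state 'present' for C6, supporting them as a clade.
C7: derived state 'present' in Delta only — an autapomorphy, so it tells us nothing about relationships among taxa.
Most parsimonious ingroup topology: (Epsilon,((((Alpha,Gamma),Beta),Delta),Eta)).
Beta and Alpha share a more recent common ancestor with each other than either does with Eta, so Eta is the least closely related of the three.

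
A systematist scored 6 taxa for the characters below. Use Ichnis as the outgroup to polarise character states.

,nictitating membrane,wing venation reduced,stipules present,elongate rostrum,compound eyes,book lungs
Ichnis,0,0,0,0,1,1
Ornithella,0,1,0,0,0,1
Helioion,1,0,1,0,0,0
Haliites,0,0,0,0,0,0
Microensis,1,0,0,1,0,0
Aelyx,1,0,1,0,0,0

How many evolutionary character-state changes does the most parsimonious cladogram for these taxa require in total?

Character polarity is set by the outgroup: the derived state is whichever differs from the outgroup's state, so for compound eyes, book lungs the derived state is '0', and for the remaining characters it is '1'.
nictitating membrane (derived state '1') is shared by Aelyx, Helioion, and Microensis — a synapomorphy uniting that clade.
wing venation reduced: derived state '1' in Ornithella only — an autapomorphy, so it tells us nothing about relationships among taxa.
Only Aelyx and Helioion show the derived state '1' for stipules present, supporting them as a clade.
elongate rostrum: derived state '1' in Microensis only — an autapomorphy, so it tells us nothing about relationships among taxa.
compound eyes (derived state '0') is shared by all ingroup taxa — unites the whole ingroup.
book lungs (derived state '0') is shared by Aelyx, Haliites, Helioion, and Microensis — a synapomorphy uniting that clade.
Most parsimonious ingroup topology: (Ornithella,(((Helioion,Aelyx),Microensis),Haliites)).
Changes per character on this tree: nictitating membrane: 1; wing venation reduced: 1; stipules present: 1; elongate rostrum: 1; compound eyes: 1; book lungs: 1.
Total = 6.

6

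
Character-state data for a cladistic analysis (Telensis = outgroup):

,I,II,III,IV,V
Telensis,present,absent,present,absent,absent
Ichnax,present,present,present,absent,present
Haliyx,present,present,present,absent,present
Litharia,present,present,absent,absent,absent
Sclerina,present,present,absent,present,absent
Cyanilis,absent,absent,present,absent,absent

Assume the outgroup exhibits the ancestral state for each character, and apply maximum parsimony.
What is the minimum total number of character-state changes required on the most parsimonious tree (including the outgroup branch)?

5

Character polarity is set by the outgroup: the derived state is whichever differs from the outgroup's state, so for I, III the derived state is 'absent', and for the remaining characters it is 'present'.
I: derived state 'absent' in Cyanilis only — an autapomorphy, so it tells us nothing about relationships among taxa.
II (derived state 'present') is shared by Haliyx, Ichnax, Litharia, and Sclerina — a synapomorphy uniting that clade.
III (derived state 'absent') is shared by Litharia and Sclerina — a synapomorphy uniting that clade.
IV: derived state 'present' in Sclerina only — an autapomorphy, so it tells us nothing about relationships among taxa.
V (derived state 'present') is shared by Haliyx and Ichnax — a synapomorphy uniting that clade.
Most parsimonious ingroup topology: (((Ichnax,Haliyx),(Litharia,Sclerina)),Cyanilis).
Changes per character on this tree: I: 1; II: 1; III: 1; IV: 1; V: 1.
Total = 5.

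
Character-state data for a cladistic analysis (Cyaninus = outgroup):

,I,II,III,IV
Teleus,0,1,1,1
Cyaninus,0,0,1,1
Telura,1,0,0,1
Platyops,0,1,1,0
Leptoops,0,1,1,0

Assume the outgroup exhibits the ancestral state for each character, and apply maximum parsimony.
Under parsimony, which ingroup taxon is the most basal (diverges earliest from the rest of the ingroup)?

Character polarity is set by the outgroup: the derived state is whichever differs from the outgroup's state, so for III, IV the derived state is '0', and for the remaining characters it is '1'.
I: derived state '1' in Telura only — an autapomorphy, so it tells us nothing about relationships among taxa.
Only Leptoops, Platyops, and Teleus show the derived state '1' for II, supporting them as a clade.
III: derived state '0' in Telura only — an autapomorphy, so it tells us nothing about relationships among taxa.
Only Leptoops and Platyops show the derived state '0' for IV, supporting them as a clade.
Most parsimonious ingroup topology: ((Teleus,(Platyops,Leptoops)),Telura).
Telura is sister to the clade containing all other ingroup taxa, so it is the earliest-diverging (most basal) ingroup lineage.

Telura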